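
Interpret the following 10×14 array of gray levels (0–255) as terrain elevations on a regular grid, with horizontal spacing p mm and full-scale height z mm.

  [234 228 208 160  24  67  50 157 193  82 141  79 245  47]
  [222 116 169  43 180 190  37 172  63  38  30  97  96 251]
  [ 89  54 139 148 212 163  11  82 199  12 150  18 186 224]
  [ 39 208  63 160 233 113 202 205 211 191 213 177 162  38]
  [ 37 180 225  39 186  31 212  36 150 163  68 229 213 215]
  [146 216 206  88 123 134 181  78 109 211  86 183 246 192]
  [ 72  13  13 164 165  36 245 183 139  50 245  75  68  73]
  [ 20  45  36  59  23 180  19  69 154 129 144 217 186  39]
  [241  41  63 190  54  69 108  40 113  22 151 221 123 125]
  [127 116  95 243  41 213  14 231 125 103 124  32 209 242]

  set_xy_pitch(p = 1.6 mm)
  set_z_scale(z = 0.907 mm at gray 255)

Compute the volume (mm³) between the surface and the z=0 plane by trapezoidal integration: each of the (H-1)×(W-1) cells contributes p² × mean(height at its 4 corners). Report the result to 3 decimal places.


height_mm = gray/255 × 0.907; cell vol = 1.6² × mean(4 corners)
unit = 1.6² × 0.907 / (4×255) = 0.00227639 mm³ per gray-sum
row 0: Σ corner-gray over 13 cells = 6484  → 14.7601
row 1: Σ corner-gray over 13 cells = 5996  → 13.6492
row 2: Σ corner-gray over 13 cells = 7414  → 16.8772
row 3: Σ corner-gray over 13 cells = 8069  → 18.3682
row 4: Σ corner-gray over 13 cells = 7776  → 17.7012
row 5: Σ corner-gray over 13 cells = 6997  → 15.9279
row 6: Σ corner-gray over 13 cells = 5518  → 12.5611
row 7: Σ corner-gray over 13 cells = 5337  → 12.1491
row 8: Σ corner-gray over 13 cells = 6217  → 14.1523
Σ rows: total corner-gray = 59808  → 136.1465 mm³

136.146


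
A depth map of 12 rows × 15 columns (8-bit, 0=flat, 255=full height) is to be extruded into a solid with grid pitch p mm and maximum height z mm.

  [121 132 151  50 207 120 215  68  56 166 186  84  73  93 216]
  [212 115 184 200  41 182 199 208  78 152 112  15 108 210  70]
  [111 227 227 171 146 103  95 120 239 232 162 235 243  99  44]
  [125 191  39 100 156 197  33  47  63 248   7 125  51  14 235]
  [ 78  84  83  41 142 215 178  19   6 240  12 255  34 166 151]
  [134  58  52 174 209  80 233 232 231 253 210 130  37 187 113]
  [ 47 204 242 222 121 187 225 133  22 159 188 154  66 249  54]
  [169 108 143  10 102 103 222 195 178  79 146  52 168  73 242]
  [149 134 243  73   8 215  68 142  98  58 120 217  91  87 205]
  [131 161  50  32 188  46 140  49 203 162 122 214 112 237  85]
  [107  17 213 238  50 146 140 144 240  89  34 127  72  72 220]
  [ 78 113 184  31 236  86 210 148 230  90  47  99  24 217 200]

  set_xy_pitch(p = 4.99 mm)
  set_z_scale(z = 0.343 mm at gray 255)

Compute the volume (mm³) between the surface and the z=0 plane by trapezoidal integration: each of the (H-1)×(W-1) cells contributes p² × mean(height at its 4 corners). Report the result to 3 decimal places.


height_mm = gray/255 × 0.343; cell vol = 4.99² × mean(4 corners)
unit = 4.99² × 0.343 / (4×255) = 0.00837327 mm³ per gray-sum
row 0: Σ corner-gray over 14 cells = 7429  → 62.2050
row 1: Σ corner-gray over 14 cells = 8643  → 72.3702
row 2: Σ corner-gray over 14 cells = 7655  → 64.0974
row 3: Σ corner-gray over 14 cells = 6081  → 50.9178
row 4: Σ corner-gray over 14 cells = 7598  → 63.6201
row 5: Σ corner-gray over 14 cells = 8864  → 74.2207
row 6: Σ corner-gray over 14 cells = 8014  → 67.1034
row 7: Σ corner-gray over 14 cells = 7031  → 58.8725
row 8: Σ corner-gray over 14 cells = 7110  → 59.5339
row 9: Σ corner-gray over 14 cells = 7139  → 59.7768
row 10: Σ corner-gray over 14 cells = 7199  → 60.2792
Σ rows: total corner-gray = 82763  → 692.9969 mm³

692.997


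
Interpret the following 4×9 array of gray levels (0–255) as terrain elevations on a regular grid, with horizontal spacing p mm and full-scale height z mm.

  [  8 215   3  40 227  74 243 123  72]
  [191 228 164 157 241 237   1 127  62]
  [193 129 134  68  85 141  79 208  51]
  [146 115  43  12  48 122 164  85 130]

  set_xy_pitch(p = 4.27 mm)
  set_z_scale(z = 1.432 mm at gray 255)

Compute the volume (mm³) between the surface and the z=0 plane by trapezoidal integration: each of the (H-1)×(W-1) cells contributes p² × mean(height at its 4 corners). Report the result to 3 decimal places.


height_mm = gray/255 × 1.432; cell vol = 4.27² × mean(4 corners)
unit = 4.27² × 1.432 / (4×255) = 0.0255976 mm³ per gray-sum
row 0: Σ corner-gray over 8 cells = 4493  → 115.0098
row 1: Σ corner-gray over 8 cells = 4495  → 115.0610
row 2: Σ corner-gray over 8 cells = 3386  → 86.6733
Σ rows: total corner-gray = 12374  → 316.7442 mm³

316.744


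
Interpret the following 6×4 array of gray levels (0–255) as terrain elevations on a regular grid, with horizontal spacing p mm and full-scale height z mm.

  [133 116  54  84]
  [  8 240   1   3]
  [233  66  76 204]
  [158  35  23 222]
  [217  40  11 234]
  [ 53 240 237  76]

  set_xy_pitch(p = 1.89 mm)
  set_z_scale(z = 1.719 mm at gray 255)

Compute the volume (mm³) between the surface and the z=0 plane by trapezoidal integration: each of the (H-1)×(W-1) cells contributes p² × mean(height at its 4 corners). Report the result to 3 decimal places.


height_mm = gray/255 × 1.719; cell vol = 1.89² × mean(4 corners)
unit = 1.89² × 1.719 / (4×255) = 0.00602004 mm³ per gray-sum
row 0: Σ corner-gray over 3 cells = 1050  → 6.3210
row 1: Σ corner-gray over 3 cells = 1214  → 7.3083
row 2: Σ corner-gray over 3 cells = 1217  → 7.3264
row 3: Σ corner-gray over 3 cells = 1049  → 6.3150
row 4: Σ corner-gray over 3 cells = 1636  → 9.8488
Σ rows: total corner-gray = 6166  → 37.1196 mm³

37.120


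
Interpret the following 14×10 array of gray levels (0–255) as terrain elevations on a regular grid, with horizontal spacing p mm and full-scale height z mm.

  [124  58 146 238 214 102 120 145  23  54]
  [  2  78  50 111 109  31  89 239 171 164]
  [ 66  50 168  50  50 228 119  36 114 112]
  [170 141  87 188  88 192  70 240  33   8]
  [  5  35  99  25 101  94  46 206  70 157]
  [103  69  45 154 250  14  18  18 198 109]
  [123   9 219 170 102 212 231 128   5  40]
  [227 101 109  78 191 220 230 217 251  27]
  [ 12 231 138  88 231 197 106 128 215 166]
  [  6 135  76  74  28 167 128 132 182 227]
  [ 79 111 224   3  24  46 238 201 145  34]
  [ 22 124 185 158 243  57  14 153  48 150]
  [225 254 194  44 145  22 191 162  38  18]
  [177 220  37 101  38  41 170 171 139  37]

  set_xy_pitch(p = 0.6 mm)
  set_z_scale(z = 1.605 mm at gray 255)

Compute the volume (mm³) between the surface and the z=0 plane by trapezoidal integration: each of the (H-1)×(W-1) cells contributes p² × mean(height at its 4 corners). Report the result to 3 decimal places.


32.023

height_mm = gray/255 × 1.605; cell vol = 0.6² × mean(4 corners)
unit = 0.6² × 1.605 / (4×255) = 0.000566471 mm³ per gray-sum
row 0: Σ corner-gray over 9 cells = 4192  → 2.3746
row 1: Σ corner-gray over 9 cells = 3730  → 2.1129
row 2: Σ corner-gray over 9 cells = 4064  → 2.3021
row 3: Σ corner-gray over 9 cells = 3770  → 2.1356
row 4: Σ corner-gray over 9 cells = 3258  → 1.8456
row 5: Σ corner-gray over 9 cells = 4059  → 2.2993
row 6: Σ corner-gray over 9 cells = 5363  → 3.0380
row 7: Σ corner-gray over 9 cells = 5894  → 3.3388
row 8: Σ corner-gray over 9 cells = 4923  → 2.7887
row 9: Σ corner-gray over 9 cells = 4174  → 2.3644
row 10: Σ corner-gray over 9 cells = 4233  → 2.3979
row 11: Σ corner-gray over 9 cells = 4479  → 2.5372
row 12: Σ corner-gray over 9 cells = 4391  → 2.4874
Σ rows: total corner-gray = 56530  → 32.0226 mm³


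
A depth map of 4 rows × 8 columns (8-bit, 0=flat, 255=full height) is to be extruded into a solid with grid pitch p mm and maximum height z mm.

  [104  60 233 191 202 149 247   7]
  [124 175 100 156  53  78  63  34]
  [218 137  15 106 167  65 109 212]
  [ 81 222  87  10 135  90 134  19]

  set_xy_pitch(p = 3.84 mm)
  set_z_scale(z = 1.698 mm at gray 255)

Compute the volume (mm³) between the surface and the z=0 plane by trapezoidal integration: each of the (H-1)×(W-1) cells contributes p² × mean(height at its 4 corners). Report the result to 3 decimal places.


240.635

height_mm = gray/255 × 1.698; cell vol = 3.84² × mean(4 corners)
unit = 3.84² × 1.698 / (4×255) = 0.0245471 mm³ per gray-sum
row 0: Σ corner-gray over 7 cells = 3683  → 90.4069
row 1: Σ corner-gray over 7 cells = 3036  → 74.5250
row 2: Σ corner-gray over 7 cells = 3084  → 75.7032
Σ rows: total corner-gray = 9803  → 240.6351 mm³


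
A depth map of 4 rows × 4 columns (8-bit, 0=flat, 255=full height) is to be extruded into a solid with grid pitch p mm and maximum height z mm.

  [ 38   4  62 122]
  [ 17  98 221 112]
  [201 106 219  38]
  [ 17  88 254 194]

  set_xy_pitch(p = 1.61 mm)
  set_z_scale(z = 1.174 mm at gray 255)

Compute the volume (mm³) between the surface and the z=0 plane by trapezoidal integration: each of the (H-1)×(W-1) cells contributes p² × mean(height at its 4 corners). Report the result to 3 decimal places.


height_mm = gray/255 × 1.174; cell vol = 1.61² × mean(4 corners)
unit = 1.61² × 1.174 / (4×255) = 0.00298346 mm³ per gray-sum
row 0: Σ corner-gray over 3 cells = 1059  → 3.1595
row 1: Σ corner-gray over 3 cells = 1656  → 4.9406
row 2: Σ corner-gray over 3 cells = 1784  → 5.3225
Σ rows: total corner-gray = 4499  → 13.4226 mm³

13.423


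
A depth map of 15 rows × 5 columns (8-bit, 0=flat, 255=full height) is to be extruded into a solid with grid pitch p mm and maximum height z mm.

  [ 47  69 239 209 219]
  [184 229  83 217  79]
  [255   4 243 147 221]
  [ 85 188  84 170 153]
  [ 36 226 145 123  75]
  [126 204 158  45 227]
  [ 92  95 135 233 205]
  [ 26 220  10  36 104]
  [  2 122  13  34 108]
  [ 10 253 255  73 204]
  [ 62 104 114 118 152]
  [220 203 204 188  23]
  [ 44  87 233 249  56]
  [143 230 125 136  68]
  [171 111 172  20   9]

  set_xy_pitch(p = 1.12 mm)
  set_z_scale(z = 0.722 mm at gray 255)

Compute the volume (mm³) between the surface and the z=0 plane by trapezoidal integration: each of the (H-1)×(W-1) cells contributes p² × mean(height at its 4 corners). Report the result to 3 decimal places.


27.481

height_mm = gray/255 × 0.722; cell vol = 1.12² × mean(4 corners)
unit = 1.12² × 0.722 / (4×255) = 0.000887918 mm³ per gray-sum
row 0: Σ corner-gray over 4 cells = 2621  → 2.3272
row 1: Σ corner-gray over 4 cells = 2585  → 2.2953
row 2: Σ corner-gray over 4 cells = 2386  → 2.1186
row 3: Σ corner-gray over 4 cells = 2221  → 1.9721
row 4: Σ corner-gray over 4 cells = 2266  → 2.0120
row 5: Σ corner-gray over 4 cells = 2390  → 2.1221
row 6: Σ corner-gray over 4 cells = 1885  → 1.6737
row 7: Σ corner-gray over 4 cells = 1110  → 0.9856
row 8: Σ corner-gray over 4 cells = 1824  → 1.6196
row 9: Σ corner-gray over 4 cells = 2262  → 2.0085
row 10: Σ corner-gray over 4 cells = 2319  → 2.0591
row 11: Σ corner-gray over 4 cells = 2671  → 2.3716
row 12: Σ corner-gray over 4 cells = 2431  → 2.1585
row 13: Σ corner-gray over 4 cells = 1979  → 1.7572
Σ rows: total corner-gray = 30950  → 27.4811 mm³


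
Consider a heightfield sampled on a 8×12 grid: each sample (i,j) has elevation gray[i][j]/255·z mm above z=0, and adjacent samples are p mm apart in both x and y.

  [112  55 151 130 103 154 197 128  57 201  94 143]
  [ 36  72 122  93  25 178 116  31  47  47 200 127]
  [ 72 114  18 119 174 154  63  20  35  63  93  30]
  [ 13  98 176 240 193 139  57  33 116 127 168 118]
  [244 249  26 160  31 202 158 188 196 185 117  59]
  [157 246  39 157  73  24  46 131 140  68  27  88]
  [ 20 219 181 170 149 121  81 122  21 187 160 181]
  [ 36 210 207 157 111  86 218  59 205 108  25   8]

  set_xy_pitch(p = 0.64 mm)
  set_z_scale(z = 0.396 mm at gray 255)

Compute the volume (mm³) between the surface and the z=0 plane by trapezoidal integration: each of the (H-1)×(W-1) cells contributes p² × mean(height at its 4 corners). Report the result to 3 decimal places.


5.712

height_mm = gray/255 × 0.396; cell vol = 0.64² × mean(4 corners)
unit = 0.64² × 0.396 / (4×255) = 0.000159021 mm³ per gray-sum
row 0: Σ corner-gray over 11 cells = 4820  → 0.7665
row 1: Σ corner-gray over 11 cells = 3833  → 0.6095
row 2: Σ corner-gray over 11 cells = 4633  → 0.7367
row 3: Σ corner-gray over 11 cells = 6152  → 0.9783
row 4: Σ corner-gray over 11 cells = 5474  → 0.8705
row 5: Σ corner-gray over 11 cells = 5170  → 0.8221
row 6: Σ corner-gray over 11 cells = 5839  → 0.9285
Σ rows: total corner-gray = 35921  → 5.7122 mm³


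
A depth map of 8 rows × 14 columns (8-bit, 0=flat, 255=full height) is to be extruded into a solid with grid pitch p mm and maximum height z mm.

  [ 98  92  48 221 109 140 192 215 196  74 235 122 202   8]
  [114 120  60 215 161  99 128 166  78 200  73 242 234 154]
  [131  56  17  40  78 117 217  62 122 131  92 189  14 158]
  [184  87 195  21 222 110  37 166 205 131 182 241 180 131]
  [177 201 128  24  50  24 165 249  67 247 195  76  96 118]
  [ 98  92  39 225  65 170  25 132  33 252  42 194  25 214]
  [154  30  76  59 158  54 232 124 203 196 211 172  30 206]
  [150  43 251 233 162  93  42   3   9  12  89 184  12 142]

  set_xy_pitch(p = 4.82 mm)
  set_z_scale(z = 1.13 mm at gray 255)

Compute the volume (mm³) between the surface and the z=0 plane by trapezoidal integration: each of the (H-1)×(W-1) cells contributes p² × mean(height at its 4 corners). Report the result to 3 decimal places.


height_mm = gray/255 × 1.13; cell vol = 4.82² × mean(4 corners)
unit = 4.82² × 1.13 / (4×255) = 0.0257379 mm³ per gray-sum
row 0: Σ corner-gray over 13 cells = 7618  → 196.0710
row 1: Σ corner-gray over 13 cells = 6379  → 164.1818
row 2: Σ corner-gray over 13 cells = 6428  → 165.4429
row 3: Σ corner-gray over 13 cells = 7208  → 185.5185
row 4: Σ corner-gray over 13 cells = 6239  → 160.5785
row 5: Σ corner-gray over 13 cells = 6350  → 163.4354
row 6: Σ corner-gray over 13 cells = 6008  → 154.6330
Σ rows: total corner-gray = 46230  → 1189.8610 mm³

1189.861


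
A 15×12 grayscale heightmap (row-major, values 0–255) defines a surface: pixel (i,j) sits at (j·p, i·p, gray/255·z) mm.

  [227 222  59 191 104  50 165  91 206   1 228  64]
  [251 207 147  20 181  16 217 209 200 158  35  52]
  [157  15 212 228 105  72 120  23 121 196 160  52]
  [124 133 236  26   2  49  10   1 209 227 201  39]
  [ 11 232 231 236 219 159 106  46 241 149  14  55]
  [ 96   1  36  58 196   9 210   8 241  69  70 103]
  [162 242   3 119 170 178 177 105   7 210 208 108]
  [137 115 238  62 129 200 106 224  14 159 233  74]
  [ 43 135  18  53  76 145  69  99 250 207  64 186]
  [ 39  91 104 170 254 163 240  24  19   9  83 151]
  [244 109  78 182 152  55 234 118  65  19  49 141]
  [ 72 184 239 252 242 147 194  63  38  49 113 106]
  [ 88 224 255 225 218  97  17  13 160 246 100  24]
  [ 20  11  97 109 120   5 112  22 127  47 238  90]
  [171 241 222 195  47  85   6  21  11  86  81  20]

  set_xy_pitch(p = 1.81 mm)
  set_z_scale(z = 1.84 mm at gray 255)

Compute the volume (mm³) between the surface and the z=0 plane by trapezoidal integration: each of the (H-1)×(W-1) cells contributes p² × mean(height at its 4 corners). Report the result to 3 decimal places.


450.400

height_mm = gray/255 × 1.84; cell vol = 1.81² × mean(4 corners)
unit = 1.81² × 1.84 / (4×255) = 0.00590983 mm³ per gray-sum
row 0: Σ corner-gray over 11 cells = 6008  → 35.5062
row 1: Σ corner-gray over 11 cells = 5796  → 34.2534
row 2: Σ corner-gray over 11 cells = 5064  → 29.9274
row 3: Σ corner-gray over 11 cells = 5683  → 33.5855
row 4: Σ corner-gray over 11 cells = 5327  → 31.4817
row 5: Σ corner-gray over 11 cells = 5103  → 30.1578
row 6: Σ corner-gray over 11 cells = 6279  → 37.1078
row 7: Σ corner-gray over 11 cells = 5632  → 33.2841
row 8: Σ corner-gray over 11 cells = 4965  → 29.3423
row 9: Σ corner-gray over 11 cells = 5011  → 29.6141
row 10: Σ corner-gray over 11 cells = 5727  → 33.8456
row 11: Σ corner-gray over 11 cells = 6442  → 38.0711
row 12: Σ corner-gray over 11 cells = 5108  → 30.1874
row 13: Σ corner-gray over 11 cells = 4067  → 24.0353
Σ rows: total corner-gray = 76212  → 450.3998 mm³


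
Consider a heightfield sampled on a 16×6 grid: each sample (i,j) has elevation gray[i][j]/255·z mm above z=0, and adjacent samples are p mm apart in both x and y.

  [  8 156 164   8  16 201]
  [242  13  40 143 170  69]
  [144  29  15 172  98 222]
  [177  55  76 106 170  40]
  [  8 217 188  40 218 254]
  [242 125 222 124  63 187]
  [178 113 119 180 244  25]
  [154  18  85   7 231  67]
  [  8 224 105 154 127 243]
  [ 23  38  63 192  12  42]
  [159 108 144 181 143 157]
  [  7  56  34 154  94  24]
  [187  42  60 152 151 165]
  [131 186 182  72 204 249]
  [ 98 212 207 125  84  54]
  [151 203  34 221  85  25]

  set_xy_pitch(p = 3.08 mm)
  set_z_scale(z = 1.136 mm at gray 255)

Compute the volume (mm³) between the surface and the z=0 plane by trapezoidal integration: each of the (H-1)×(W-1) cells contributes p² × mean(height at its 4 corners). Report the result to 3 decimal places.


height_mm = gray/255 × 1.136; cell vol = 3.08² × mean(4 corners)
unit = 3.08² × 1.136 / (4×255) = 0.0105652 mm³ per gray-sum
row 0: Σ corner-gray over 5 cells = 1940  → 20.4966
row 1: Σ corner-gray over 5 cells = 2037  → 21.5214
row 2: Σ corner-gray over 5 cells = 2025  → 21.3946
row 3: Σ corner-gray over 5 cells = 2619  → 27.6704
row 4: Σ corner-gray over 5 cells = 3085  → 32.5938
row 5: Σ corner-gray over 5 cells = 3012  → 31.8225
row 6: Σ corner-gray over 5 cells = 2418  → 25.5468
row 7: Σ corner-gray over 5 cells = 2374  → 25.0819
row 8: Σ corner-gray over 5 cells = 2146  → 22.6730
row 9: Σ corner-gray over 5 cells = 2143  → 22.6413
row 10: Σ corner-gray over 5 cells = 2175  → 22.9794
row 11: Σ corner-gray over 5 cells = 1869  → 19.7464
row 12: Σ corner-gray over 5 cells = 2830  → 29.8996
row 13: Σ corner-gray over 5 cells = 3076  → 32.4987
row 14: Σ corner-gray over 5 cells = 2670  → 28.2092
Σ rows: total corner-gray = 36419  → 384.7757 mm³

384.776


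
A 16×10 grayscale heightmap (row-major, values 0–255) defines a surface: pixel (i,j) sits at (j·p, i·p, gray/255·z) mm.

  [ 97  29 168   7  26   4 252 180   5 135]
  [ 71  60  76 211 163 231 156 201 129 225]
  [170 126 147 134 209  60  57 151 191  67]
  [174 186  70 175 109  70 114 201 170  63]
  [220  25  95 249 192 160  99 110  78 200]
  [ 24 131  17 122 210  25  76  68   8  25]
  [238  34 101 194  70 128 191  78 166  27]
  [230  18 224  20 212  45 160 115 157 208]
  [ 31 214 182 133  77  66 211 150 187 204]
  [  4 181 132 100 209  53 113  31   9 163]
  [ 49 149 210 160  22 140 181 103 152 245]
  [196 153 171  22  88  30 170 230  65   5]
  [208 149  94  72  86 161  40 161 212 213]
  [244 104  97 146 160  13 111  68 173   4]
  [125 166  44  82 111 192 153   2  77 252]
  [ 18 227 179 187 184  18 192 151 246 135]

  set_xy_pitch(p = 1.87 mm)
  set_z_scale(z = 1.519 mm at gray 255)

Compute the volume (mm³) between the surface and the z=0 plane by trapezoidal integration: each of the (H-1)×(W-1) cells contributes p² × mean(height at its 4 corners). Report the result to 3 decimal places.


height_mm = gray/255 × 1.519; cell vol = 1.87² × mean(4 corners)
unit = 1.87² × 1.519 / (4×255) = 0.00520764 mm³ per gray-sum
row 0: Σ corner-gray over 9 cells = 4324  → 22.5178
row 1: Σ corner-gray over 9 cells = 5137  → 26.7516
row 2: Σ corner-gray over 9 cells = 4814  → 25.0696
row 3: Σ corner-gray over 9 cells = 4863  → 25.3247
row 4: Σ corner-gray over 9 cells = 3799  → 19.7838
row 5: Σ corner-gray over 9 cells = 3552  → 18.4975
row 6: Σ corner-gray over 9 cells = 4529  → 23.5854
row 7: Σ corner-gray over 9 cells = 5015  → 26.1163
row 8: Σ corner-gray over 9 cells = 4498  → 23.4240
row 9: Σ corner-gray over 9 cells = 4351  → 22.6584
row 10: Σ corner-gray over 9 cells = 4587  → 23.8874
row 11: Σ corner-gray over 9 cells = 4430  → 23.0698
row 12: Σ corner-gray over 9 cells = 4363  → 22.7209
row 13: Σ corner-gray over 9 cells = 4023  → 20.9503
row 14: Σ corner-gray over 9 cells = 4952  → 25.7882
Σ rows: total corner-gray = 67237  → 350.1460 mm³

350.146


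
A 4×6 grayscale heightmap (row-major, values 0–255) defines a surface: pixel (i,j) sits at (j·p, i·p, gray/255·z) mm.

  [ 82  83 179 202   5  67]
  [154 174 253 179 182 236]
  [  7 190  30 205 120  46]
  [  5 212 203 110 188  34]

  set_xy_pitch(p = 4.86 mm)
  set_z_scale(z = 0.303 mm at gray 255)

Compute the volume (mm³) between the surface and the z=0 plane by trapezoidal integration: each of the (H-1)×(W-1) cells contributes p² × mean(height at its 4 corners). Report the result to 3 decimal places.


height_mm = gray/255 × 0.303; cell vol = 4.86² × mean(4 corners)
unit = 4.86² × 0.303 / (4×255) = 0.00701641 mm³ per gray-sum
row 0: Σ corner-gray over 5 cells = 3053  → 21.4211
row 1: Σ corner-gray over 5 cells = 3109  → 21.8140
row 2: Σ corner-gray over 5 cells = 2608  → 18.2988
Σ rows: total corner-gray = 8770  → 61.5339 mm³

61.534


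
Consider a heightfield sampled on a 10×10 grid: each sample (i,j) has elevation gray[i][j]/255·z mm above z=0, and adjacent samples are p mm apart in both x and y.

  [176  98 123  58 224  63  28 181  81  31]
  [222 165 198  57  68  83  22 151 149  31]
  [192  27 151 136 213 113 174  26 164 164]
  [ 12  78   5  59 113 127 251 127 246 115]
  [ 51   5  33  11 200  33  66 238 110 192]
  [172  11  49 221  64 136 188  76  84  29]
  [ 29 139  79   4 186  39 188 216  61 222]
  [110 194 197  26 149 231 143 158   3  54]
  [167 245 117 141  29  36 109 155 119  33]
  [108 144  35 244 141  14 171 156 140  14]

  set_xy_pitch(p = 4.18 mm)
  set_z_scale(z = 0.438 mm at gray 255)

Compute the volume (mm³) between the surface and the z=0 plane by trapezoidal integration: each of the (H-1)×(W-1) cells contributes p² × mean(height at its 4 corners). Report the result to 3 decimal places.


height_mm = gray/255 × 0.438; cell vol = 4.18² × mean(4 corners)
unit = 4.18² × 0.438 / (4×255) = 0.00750285 mm³ per gray-sum
row 0: Σ corner-gray over 9 cells = 3958  → 29.6963
row 1: Σ corner-gray over 9 cells = 4403  → 33.0351
row 2: Σ corner-gray over 9 cells = 4503  → 33.7854
row 3: Σ corner-gray over 9 cells = 3774  → 28.3158
row 4: Σ corner-gray over 9 cells = 3494  → 26.2150
row 5: Σ corner-gray over 9 cells = 3934  → 29.5162
row 6: Σ corner-gray over 9 cells = 4441  → 33.3202
row 7: Σ corner-gray over 9 cells = 4468  → 33.5228
row 8: Σ corner-gray over 9 cells = 4314  → 32.3673
Σ rows: total corner-gray = 37289  → 279.7739 mm³

279.774


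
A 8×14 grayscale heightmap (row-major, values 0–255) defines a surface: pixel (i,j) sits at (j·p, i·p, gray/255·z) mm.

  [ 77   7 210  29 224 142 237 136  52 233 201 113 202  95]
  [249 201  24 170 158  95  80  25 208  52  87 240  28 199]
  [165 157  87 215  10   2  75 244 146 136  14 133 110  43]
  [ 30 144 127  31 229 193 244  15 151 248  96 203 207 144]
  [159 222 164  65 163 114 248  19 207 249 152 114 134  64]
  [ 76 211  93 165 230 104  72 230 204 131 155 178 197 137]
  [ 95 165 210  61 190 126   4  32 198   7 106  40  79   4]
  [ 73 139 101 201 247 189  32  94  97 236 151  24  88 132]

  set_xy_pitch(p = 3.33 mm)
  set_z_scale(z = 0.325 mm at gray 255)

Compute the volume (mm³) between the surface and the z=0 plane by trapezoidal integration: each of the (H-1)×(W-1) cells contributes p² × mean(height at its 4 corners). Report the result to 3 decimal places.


height_mm = gray/255 × 0.325; cell vol = 3.33² × mean(4 corners)
unit = 3.33² × 0.325 / (4×255) = 0.00353323 mm³ per gray-sum
row 0: Σ corner-gray over 13 cells = 6928  → 24.4782
row 1: Σ corner-gray over 13 cells = 6050  → 21.3760
row 2: Σ corner-gray over 13 cells = 6816  → 24.0825
row 3: Σ corner-gray over 13 cells = 7875  → 27.8242
row 4: Σ corner-gray over 13 cells = 8078  → 28.5414
row 5: Σ corner-gray over 13 cells = 6688  → 23.6302
row 6: Σ corner-gray over 13 cells = 5938  → 20.9803
Σ rows: total corner-gray = 48373  → 170.9128 mm³

170.913


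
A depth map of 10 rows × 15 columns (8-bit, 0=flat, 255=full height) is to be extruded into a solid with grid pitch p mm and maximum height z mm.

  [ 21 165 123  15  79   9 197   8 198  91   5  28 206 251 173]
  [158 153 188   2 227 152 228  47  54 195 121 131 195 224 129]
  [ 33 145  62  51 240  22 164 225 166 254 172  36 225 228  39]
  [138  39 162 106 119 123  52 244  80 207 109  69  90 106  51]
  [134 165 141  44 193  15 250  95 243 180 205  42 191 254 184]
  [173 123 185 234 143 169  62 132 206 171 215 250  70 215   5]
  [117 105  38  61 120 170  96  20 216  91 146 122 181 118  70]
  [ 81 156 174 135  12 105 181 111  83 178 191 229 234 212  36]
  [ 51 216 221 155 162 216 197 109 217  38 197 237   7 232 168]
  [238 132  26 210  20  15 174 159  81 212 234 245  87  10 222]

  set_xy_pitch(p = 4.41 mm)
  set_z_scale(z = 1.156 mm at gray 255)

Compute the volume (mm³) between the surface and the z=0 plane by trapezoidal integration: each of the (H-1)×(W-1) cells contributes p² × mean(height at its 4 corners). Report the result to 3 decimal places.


1563.337

height_mm = gray/255 × 1.156; cell vol = 4.41² × mean(4 corners)
unit = 4.41² × 1.156 / (4×255) = 0.0220412 mm³ per gray-sum
row 0: Σ corner-gray over 14 cells = 7065  → 155.7209
row 1: Σ corner-gray over 14 cells = 8173  → 180.1426
row 2: Σ corner-gray over 14 cells = 7253  → 159.8647
row 3: Σ corner-gray over 14 cells = 7555  → 166.5211
row 4: Σ corner-gray over 14 cells = 8882  → 195.7698
row 5: Σ corner-gray over 14 cells = 7683  → 169.3424
row 6: Σ corner-gray over 14 cells = 7274  → 160.3275
row 7: Σ corner-gray over 14 cells = 8746  → 192.7722
row 8: Σ corner-gray over 14 cells = 8297  → 182.8757
Σ rows: total corner-gray = 70928  → 1563.3368 mm³


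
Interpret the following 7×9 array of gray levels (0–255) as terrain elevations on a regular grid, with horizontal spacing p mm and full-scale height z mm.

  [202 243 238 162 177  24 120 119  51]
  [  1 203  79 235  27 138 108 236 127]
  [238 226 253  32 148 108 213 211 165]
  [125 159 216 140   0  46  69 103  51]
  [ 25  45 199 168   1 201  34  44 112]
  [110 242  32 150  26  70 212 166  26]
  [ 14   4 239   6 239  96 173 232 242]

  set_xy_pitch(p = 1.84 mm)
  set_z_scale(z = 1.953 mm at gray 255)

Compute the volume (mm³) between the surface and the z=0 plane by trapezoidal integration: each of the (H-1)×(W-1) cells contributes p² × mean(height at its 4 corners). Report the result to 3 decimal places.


160.589

height_mm = gray/255 × 1.953; cell vol = 1.84² × mean(4 corners)
unit = 1.84² × 1.953 / (4×255) = 0.00648243 mm³ per gray-sum
row 0: Σ corner-gray over 8 cells = 4599  → 29.8127
row 1: Σ corner-gray over 8 cells = 4965  → 32.1853
row 2: Σ corner-gray over 8 cells = 4427  → 28.6977
row 3: Σ corner-gray over 8 cells = 3163  → 20.5039
row 4: Σ corner-gray over 8 cells = 3453  → 22.3838
row 5: Σ corner-gray over 8 cells = 4166  → 27.0058
Σ rows: total corner-gray = 24773  → 160.5892 mm³


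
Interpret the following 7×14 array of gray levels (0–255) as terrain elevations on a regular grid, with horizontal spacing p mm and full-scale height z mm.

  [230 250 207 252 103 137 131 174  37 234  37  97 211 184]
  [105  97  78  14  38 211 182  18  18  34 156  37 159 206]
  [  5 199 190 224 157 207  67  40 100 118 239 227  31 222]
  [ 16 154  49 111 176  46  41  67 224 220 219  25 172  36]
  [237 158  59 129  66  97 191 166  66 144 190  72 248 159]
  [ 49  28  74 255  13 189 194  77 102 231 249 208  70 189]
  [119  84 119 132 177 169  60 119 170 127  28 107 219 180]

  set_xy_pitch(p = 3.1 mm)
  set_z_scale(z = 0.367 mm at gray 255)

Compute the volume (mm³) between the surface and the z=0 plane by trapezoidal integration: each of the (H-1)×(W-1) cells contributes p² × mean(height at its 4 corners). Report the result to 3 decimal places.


139.716

height_mm = gray/255 × 0.367; cell vol = 3.1² × mean(4 corners)
unit = 3.1² × 0.367 / (4×255) = 0.00345772 mm³ per gray-sum
row 0: Σ corner-gray over 13 cells = 6549  → 22.6446
row 1: Σ corner-gray over 13 cells = 6220  → 21.5070
row 2: Σ corner-gray over 13 cells = 6885  → 23.8064
row 3: Σ corner-gray over 13 cells = 6628  → 22.9177
row 4: Σ corner-gray over 13 cells = 7186  → 24.8471
row 5: Σ corner-gray over 13 cells = 6939  → 23.9931
Σ rows: total corner-gray = 40407  → 139.7159 mm³


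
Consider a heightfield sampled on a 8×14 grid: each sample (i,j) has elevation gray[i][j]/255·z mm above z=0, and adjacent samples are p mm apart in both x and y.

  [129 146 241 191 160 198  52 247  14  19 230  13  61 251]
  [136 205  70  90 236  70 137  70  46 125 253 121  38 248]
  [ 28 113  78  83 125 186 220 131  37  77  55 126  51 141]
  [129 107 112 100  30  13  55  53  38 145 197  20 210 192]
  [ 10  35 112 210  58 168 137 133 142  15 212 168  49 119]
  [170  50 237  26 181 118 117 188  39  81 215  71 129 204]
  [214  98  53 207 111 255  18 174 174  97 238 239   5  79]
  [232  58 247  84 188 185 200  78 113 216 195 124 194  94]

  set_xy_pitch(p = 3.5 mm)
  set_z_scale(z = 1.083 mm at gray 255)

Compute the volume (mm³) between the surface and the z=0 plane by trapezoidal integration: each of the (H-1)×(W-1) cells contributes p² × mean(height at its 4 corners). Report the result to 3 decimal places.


height_mm = gray/255 × 1.083; cell vol = 3.5² × mean(4 corners)
unit = 3.5² × 1.083 / (4×255) = 0.0130066 mm³ per gray-sum
row 0: Σ corner-gray over 13 cells = 6830  → 88.8352
row 1: Σ corner-gray over 13 cells = 6039  → 78.5470
row 2: Σ corner-gray over 13 cells = 5214  → 67.8165
row 3: Σ corner-gray over 13 cells = 5488  → 71.3803
row 4: Σ corner-gray over 13 cells = 6285  → 81.7466
row 5: Σ corner-gray over 13 cells = 6909  → 89.8627
row 6: Σ corner-gray over 13 cells = 7721  → 100.4241
Σ rows: total corner-gray = 44486  → 578.6124 mm³

578.612


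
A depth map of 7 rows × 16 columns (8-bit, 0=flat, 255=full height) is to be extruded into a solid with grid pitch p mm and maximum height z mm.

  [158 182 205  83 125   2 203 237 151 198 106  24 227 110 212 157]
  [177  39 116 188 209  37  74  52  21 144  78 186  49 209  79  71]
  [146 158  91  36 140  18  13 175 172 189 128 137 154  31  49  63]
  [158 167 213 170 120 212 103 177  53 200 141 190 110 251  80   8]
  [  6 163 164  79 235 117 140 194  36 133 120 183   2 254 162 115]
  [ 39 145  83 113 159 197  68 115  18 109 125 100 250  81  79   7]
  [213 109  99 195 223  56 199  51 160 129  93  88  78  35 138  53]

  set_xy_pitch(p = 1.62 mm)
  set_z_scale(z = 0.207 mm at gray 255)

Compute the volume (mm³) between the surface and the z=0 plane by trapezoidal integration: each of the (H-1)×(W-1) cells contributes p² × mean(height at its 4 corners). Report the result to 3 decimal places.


height_mm = gray/255 × 0.207; cell vol = 1.62² × mean(4 corners)
unit = 1.62² × 0.207 / (4×255) = 0.000532599 mm³ per gray-sum
row 0: Σ corner-gray over 15 cells = 7655  → 4.0770
row 1: Σ corner-gray over 15 cells = 6401  → 3.4092
row 2: Σ corner-gray over 15 cells = 7731  → 4.1175
row 3: Σ corner-gray over 15 cells = 8625  → 4.5937
row 4: Σ corner-gray over 15 cells = 7415  → 3.9492
row 5: Σ corner-gray over 15 cells = 6902  → 3.6760
Σ rows: total corner-gray = 44729  → 23.8226 mm³

23.823


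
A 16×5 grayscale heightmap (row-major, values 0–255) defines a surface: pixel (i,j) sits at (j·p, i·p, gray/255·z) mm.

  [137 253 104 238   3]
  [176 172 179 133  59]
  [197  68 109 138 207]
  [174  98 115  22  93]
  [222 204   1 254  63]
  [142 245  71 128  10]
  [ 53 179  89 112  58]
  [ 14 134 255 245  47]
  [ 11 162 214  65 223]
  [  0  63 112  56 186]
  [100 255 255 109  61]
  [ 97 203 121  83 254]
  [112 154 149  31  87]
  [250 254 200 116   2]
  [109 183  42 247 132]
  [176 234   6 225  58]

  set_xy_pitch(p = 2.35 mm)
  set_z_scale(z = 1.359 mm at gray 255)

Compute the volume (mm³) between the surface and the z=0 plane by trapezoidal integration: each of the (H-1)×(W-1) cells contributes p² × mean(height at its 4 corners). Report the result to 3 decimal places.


241.870

height_mm = gray/255 × 1.359; cell vol = 2.35² × mean(4 corners)
unit = 2.35² × 1.359 / (4×255) = 0.00735792 mm³ per gray-sum
row 0: Σ corner-gray over 4 cells = 2533  → 18.6376
row 1: Σ corner-gray over 4 cells = 2237  → 16.4597
row 2: Σ corner-gray over 4 cells = 1771  → 13.0309
row 3: Σ corner-gray over 4 cells = 1940  → 14.2744
row 4: Σ corner-gray over 4 cells = 2243  → 16.5038
row 5: Σ corner-gray over 4 cells = 1911  → 14.0610
row 6: Σ corner-gray over 4 cells = 2200  → 16.1874
row 7: Σ corner-gray over 4 cells = 2445  → 17.9901
row 8: Σ corner-gray over 4 cells = 1764  → 12.9794
row 9: Σ corner-gray over 4 cells = 2047  → 15.0617
row 10: Σ corner-gray over 4 cells = 2564  → 18.8657
row 11: Σ corner-gray over 4 cells = 2032  → 14.9513
row 12: Σ corner-gray over 4 cells = 2259  → 16.6215
row 13: Σ corner-gray over 4 cells = 2577  → 18.9614
row 14: Σ corner-gray over 4 cells = 2349  → 17.2838
Σ rows: total corner-gray = 32872  → 241.8695 mm³


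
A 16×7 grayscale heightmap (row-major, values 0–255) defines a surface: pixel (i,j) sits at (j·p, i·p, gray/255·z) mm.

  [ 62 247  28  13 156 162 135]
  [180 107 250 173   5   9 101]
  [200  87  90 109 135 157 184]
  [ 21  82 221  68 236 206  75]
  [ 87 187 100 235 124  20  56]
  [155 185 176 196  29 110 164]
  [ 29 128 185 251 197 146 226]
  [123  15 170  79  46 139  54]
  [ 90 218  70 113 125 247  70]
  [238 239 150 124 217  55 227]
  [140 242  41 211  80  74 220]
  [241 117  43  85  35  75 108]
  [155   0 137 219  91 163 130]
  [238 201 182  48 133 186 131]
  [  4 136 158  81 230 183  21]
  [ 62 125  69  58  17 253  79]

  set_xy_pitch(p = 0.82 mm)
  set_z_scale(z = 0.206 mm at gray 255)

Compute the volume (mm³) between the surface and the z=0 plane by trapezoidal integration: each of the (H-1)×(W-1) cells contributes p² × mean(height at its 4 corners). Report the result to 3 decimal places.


6.434

height_mm = gray/255 × 0.206; cell vol = 0.82² × mean(4 corners)
unit = 0.82² × 0.206 / (4×255) = 0.000135798 mm³ per gray-sum
row 0: Σ corner-gray over 6 cells = 2778  → 0.3772
row 1: Σ corner-gray over 6 cells = 2909  → 0.3950
row 2: Σ corner-gray over 6 cells = 3262  → 0.4430
row 3: Σ corner-gray over 6 cells = 3197  → 0.4341
row 4: Σ corner-gray over 6 cells = 3186  → 0.4327
row 5: Σ corner-gray over 6 cells = 3780  → 0.5133
row 6: Σ corner-gray over 6 cells = 3144  → 0.4270
row 7: Σ corner-gray over 6 cells = 2781  → 0.3777
row 8: Σ corner-gray over 6 cells = 3741  → 0.5080
row 9: Σ corner-gray over 6 cells = 3691  → 0.5012
row 10: Σ corner-gray over 6 cells = 2715  → 0.3687
row 11: Σ corner-gray over 6 cells = 2564  → 0.3482
row 12: Σ corner-gray over 6 cells = 3374  → 0.4582
row 13: Σ corner-gray over 6 cells = 3470  → 0.4712
row 14: Σ corner-gray over 6 cells = 2786  → 0.3783
Σ rows: total corner-gray = 47378  → 6.4339 mm³


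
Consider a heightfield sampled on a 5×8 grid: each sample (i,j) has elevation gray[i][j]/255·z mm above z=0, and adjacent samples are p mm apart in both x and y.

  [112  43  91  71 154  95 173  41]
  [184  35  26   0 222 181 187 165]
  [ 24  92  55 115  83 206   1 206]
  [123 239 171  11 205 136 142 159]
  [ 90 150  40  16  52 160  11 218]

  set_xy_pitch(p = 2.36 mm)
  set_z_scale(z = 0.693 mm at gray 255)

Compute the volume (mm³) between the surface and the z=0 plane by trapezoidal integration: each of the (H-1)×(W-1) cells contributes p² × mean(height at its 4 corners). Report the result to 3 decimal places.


48.144

height_mm = gray/255 × 0.693; cell vol = 2.36² × mean(4 corners)
unit = 2.36² × 0.693 / (4×255) = 0.00378405 mm³ per gray-sum
row 0: Σ corner-gray over 7 cells = 3058  → 11.5716
row 1: Σ corner-gray over 7 cells = 2985  → 11.2954
row 2: Σ corner-gray over 7 cells = 3424  → 12.9566
row 3: Σ corner-gray over 7 cells = 3256  → 12.3209
Σ rows: total corner-gray = 12723  → 48.1445 mm³


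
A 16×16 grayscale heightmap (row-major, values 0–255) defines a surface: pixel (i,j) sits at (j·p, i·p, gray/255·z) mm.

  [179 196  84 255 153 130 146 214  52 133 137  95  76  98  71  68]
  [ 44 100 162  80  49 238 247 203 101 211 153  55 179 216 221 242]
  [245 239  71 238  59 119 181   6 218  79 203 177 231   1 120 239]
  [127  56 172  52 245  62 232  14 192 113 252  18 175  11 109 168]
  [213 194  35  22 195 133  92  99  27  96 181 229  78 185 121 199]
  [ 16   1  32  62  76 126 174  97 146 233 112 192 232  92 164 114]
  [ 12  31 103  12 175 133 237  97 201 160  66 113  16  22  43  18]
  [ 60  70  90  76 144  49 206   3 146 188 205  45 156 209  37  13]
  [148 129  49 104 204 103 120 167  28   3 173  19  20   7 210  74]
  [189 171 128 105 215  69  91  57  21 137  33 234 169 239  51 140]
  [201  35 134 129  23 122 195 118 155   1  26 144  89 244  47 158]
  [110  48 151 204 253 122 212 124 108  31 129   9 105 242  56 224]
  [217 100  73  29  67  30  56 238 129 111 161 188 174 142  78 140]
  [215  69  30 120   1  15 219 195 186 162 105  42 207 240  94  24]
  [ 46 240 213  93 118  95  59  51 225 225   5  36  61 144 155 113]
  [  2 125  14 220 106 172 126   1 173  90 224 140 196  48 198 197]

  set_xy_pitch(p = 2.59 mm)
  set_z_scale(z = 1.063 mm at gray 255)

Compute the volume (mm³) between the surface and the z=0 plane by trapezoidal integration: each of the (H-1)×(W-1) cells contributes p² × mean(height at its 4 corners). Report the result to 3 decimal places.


766.607

height_mm = gray/255 × 1.063; cell vol = 2.59² × mean(4 corners)
unit = 2.59² × 1.063 / (4×255) = 0.00699089 mm³ per gray-sum
row 0: Σ corner-gray over 15 cells = 8643  → 60.4223
row 1: Σ corner-gray over 15 cells = 9084  → 63.5053
row 2: Σ corner-gray over 15 cells = 8069  → 56.4095
row 3: Σ corner-gray over 15 cells = 7487  → 52.3408
row 4: Σ corner-gray over 15 cells = 7394  → 51.6907
row 5: Σ corner-gray over 15 cells = 6456  → 45.1332
row 6: Σ corner-gray over 15 cells = 6169  → 43.1268
row 7: Σ corner-gray over 15 cells = 6215  → 43.4484
row 8: Σ corner-gray over 15 cells = 6663  → 46.5803
row 9: Σ corner-gray over 15 cells = 7052  → 49.2998
row 10: Σ corner-gray over 15 cells = 7205  → 50.3694
row 11: Σ corner-gray over 15 cells = 7431  → 51.9493
row 12: Σ corner-gray over 15 cells = 7118  → 49.7612
row 13: Σ corner-gray over 15 cells = 7208  → 50.3904
row 14: Σ corner-gray over 15 cells = 7464  → 52.1800
Σ rows: total corner-gray = 109658  → 766.6073 mm³


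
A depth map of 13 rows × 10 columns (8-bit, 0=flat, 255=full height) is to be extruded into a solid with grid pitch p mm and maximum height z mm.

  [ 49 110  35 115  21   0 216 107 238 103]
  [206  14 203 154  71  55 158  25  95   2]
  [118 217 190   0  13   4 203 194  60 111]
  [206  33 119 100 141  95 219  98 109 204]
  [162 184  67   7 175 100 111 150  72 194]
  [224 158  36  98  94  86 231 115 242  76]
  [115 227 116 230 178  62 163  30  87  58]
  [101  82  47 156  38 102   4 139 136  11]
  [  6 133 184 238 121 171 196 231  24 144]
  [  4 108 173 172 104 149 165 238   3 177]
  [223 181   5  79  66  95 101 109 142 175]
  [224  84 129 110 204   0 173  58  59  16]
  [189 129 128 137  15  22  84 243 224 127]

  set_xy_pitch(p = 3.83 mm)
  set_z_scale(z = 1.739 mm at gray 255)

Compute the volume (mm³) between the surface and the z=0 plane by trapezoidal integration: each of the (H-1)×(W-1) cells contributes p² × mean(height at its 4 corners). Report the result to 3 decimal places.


height_mm = gray/255 × 1.739; cell vol = 3.83² × mean(4 corners)
unit = 3.83² × 1.739 / (4×255) = 0.025009 mm³ per gray-sum
row 0: Σ corner-gray over 9 cells = 3594  → 89.8825
row 1: Σ corner-gray over 9 cells = 3749  → 93.7589
row 2: Σ corner-gray over 9 cells = 4229  → 105.7632
row 3: Σ corner-gray over 9 cells = 4326  → 108.1891
row 4: Σ corner-gray over 9 cells = 4508  → 112.7407
row 5: Σ corner-gray over 9 cells = 4779  → 119.5182
row 6: Σ corner-gray over 9 cells = 3879  → 97.0101
row 7: Σ corner-gray over 9 cells = 4266  → 106.6885
row 8: Σ corner-gray over 9 cells = 5151  → 128.8215
row 9: Σ corner-gray over 9 cells = 4359  → 109.0144
row 10: Σ corner-gray over 9 cells = 3828  → 95.7346
row 11: Σ corner-gray over 9 cells = 4154  → 103.8875
Σ rows: total corner-gray = 50822  → 1271.0092 mm³

1271.009
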